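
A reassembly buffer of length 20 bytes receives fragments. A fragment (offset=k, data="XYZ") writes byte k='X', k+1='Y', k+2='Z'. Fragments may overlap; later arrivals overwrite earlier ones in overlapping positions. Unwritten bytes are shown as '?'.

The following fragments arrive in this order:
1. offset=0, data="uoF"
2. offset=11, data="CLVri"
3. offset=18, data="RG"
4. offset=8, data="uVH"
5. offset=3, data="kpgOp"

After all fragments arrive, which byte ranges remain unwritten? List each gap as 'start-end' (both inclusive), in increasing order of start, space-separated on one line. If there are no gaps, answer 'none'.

Fragment 1: offset=0 len=3
Fragment 2: offset=11 len=5
Fragment 3: offset=18 len=2
Fragment 4: offset=8 len=3
Fragment 5: offset=3 len=5
Gaps: 16-17

Answer: 16-17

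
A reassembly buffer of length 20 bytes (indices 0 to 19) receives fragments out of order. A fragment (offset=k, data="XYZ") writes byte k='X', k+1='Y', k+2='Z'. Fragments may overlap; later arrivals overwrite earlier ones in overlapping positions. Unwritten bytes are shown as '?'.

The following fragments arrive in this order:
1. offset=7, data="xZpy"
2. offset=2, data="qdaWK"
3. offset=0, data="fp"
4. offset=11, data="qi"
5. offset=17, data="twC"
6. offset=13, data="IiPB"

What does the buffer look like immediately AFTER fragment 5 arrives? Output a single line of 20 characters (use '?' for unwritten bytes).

Fragment 1: offset=7 data="xZpy" -> buffer=???????xZpy?????????
Fragment 2: offset=2 data="qdaWK" -> buffer=??qdaWKxZpy?????????
Fragment 3: offset=0 data="fp" -> buffer=fpqdaWKxZpy?????????
Fragment 4: offset=11 data="qi" -> buffer=fpqdaWKxZpyqi???????
Fragment 5: offset=17 data="twC" -> buffer=fpqdaWKxZpyqi????twC

Answer: fpqdaWKxZpyqi????twC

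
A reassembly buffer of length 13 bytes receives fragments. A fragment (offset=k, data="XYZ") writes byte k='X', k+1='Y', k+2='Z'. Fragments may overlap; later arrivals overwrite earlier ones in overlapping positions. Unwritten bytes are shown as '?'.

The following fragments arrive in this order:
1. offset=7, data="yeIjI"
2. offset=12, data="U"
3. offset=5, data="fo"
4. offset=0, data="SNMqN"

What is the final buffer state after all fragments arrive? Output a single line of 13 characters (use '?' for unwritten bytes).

Answer: SNMqNfoyeIjIU

Derivation:
Fragment 1: offset=7 data="yeIjI" -> buffer=???????yeIjI?
Fragment 2: offset=12 data="U" -> buffer=???????yeIjIU
Fragment 3: offset=5 data="fo" -> buffer=?????foyeIjIU
Fragment 4: offset=0 data="SNMqN" -> buffer=SNMqNfoyeIjIU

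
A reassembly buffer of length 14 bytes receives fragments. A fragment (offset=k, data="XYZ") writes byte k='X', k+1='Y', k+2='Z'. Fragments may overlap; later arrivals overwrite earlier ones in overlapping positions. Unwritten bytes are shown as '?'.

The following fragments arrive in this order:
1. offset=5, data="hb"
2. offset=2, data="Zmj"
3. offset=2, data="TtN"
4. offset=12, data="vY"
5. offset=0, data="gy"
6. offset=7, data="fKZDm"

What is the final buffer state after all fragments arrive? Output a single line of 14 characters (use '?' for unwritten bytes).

Answer: gyTtNhbfKZDmvY

Derivation:
Fragment 1: offset=5 data="hb" -> buffer=?????hb???????
Fragment 2: offset=2 data="Zmj" -> buffer=??Zmjhb???????
Fragment 3: offset=2 data="TtN" -> buffer=??TtNhb???????
Fragment 4: offset=12 data="vY" -> buffer=??TtNhb?????vY
Fragment 5: offset=0 data="gy" -> buffer=gyTtNhb?????vY
Fragment 6: offset=7 data="fKZDm" -> buffer=gyTtNhbfKZDmvY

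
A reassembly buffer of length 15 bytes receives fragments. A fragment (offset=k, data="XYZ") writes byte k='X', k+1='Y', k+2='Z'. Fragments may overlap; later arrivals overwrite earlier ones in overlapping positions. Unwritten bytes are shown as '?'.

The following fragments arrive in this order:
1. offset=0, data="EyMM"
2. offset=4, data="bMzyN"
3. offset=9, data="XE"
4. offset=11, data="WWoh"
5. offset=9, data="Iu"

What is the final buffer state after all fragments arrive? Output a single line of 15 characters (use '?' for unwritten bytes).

Answer: EyMMbMzyNIuWWoh

Derivation:
Fragment 1: offset=0 data="EyMM" -> buffer=EyMM???????????
Fragment 2: offset=4 data="bMzyN" -> buffer=EyMMbMzyN??????
Fragment 3: offset=9 data="XE" -> buffer=EyMMbMzyNXE????
Fragment 4: offset=11 data="WWoh" -> buffer=EyMMbMzyNXEWWoh
Fragment 5: offset=9 data="Iu" -> buffer=EyMMbMzyNIuWWoh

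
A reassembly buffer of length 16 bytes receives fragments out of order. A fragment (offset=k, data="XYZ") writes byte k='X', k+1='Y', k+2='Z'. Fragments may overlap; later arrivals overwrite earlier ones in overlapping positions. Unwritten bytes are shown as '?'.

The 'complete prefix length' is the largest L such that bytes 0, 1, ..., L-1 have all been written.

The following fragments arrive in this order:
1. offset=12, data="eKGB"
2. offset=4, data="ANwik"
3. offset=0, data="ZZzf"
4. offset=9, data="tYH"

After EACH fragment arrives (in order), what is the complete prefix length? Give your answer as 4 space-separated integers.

Fragment 1: offset=12 data="eKGB" -> buffer=????????????eKGB -> prefix_len=0
Fragment 2: offset=4 data="ANwik" -> buffer=????ANwik???eKGB -> prefix_len=0
Fragment 3: offset=0 data="ZZzf" -> buffer=ZZzfANwik???eKGB -> prefix_len=9
Fragment 4: offset=9 data="tYH" -> buffer=ZZzfANwiktYHeKGB -> prefix_len=16

Answer: 0 0 9 16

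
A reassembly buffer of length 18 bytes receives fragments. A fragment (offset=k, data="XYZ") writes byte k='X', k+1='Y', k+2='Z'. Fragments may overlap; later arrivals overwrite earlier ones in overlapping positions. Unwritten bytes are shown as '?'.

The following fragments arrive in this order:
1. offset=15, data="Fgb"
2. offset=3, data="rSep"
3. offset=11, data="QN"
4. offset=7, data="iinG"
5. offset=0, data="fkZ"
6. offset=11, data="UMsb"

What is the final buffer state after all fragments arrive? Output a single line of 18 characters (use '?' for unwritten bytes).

Answer: fkZrSepiinGUMsbFgb

Derivation:
Fragment 1: offset=15 data="Fgb" -> buffer=???????????????Fgb
Fragment 2: offset=3 data="rSep" -> buffer=???rSep????????Fgb
Fragment 3: offset=11 data="QN" -> buffer=???rSep????QN??Fgb
Fragment 4: offset=7 data="iinG" -> buffer=???rSepiinGQN??Fgb
Fragment 5: offset=0 data="fkZ" -> buffer=fkZrSepiinGQN??Fgb
Fragment 6: offset=11 data="UMsb" -> buffer=fkZrSepiinGUMsbFgb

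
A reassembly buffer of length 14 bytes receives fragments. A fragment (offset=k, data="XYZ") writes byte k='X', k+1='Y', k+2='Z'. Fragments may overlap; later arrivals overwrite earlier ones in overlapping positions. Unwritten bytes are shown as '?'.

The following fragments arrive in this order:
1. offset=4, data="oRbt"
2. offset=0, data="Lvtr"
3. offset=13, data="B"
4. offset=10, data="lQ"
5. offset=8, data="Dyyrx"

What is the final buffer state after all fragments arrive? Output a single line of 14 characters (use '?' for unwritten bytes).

Answer: LvtroRbtDyyrxB

Derivation:
Fragment 1: offset=4 data="oRbt" -> buffer=????oRbt??????
Fragment 2: offset=0 data="Lvtr" -> buffer=LvtroRbt??????
Fragment 3: offset=13 data="B" -> buffer=LvtroRbt?????B
Fragment 4: offset=10 data="lQ" -> buffer=LvtroRbt??lQ?B
Fragment 5: offset=8 data="Dyyrx" -> buffer=LvtroRbtDyyrxB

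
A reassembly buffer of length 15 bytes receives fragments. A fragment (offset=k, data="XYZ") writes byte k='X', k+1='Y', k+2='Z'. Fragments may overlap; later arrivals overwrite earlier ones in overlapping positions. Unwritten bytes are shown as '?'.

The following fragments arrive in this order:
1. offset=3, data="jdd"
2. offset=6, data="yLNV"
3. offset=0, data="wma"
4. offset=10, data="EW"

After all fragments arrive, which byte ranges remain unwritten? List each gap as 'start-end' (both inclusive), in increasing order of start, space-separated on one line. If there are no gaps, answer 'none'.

Fragment 1: offset=3 len=3
Fragment 2: offset=6 len=4
Fragment 3: offset=0 len=3
Fragment 4: offset=10 len=2
Gaps: 12-14

Answer: 12-14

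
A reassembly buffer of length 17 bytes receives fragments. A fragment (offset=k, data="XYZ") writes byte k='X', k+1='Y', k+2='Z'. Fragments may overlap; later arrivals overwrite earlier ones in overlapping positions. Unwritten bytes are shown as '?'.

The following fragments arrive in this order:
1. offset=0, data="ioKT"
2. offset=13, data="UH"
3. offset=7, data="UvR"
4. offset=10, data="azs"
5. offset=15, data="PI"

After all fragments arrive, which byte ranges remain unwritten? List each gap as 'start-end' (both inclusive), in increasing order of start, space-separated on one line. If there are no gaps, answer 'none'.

Fragment 1: offset=0 len=4
Fragment 2: offset=13 len=2
Fragment 3: offset=7 len=3
Fragment 4: offset=10 len=3
Fragment 5: offset=15 len=2
Gaps: 4-6

Answer: 4-6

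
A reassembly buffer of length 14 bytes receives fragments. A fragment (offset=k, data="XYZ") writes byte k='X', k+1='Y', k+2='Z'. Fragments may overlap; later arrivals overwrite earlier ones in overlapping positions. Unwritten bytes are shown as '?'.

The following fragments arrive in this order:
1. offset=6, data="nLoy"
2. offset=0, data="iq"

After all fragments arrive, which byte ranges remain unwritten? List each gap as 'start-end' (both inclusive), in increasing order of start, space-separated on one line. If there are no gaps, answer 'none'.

Answer: 2-5 10-13

Derivation:
Fragment 1: offset=6 len=4
Fragment 2: offset=0 len=2
Gaps: 2-5 10-13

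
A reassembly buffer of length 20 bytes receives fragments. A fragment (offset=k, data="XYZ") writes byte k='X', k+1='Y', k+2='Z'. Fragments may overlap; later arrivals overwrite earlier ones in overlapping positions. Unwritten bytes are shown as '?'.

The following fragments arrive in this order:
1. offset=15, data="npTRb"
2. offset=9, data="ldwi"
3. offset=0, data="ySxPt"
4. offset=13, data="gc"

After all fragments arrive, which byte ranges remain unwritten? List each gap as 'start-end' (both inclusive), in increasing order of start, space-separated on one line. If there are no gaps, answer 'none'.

Fragment 1: offset=15 len=5
Fragment 2: offset=9 len=4
Fragment 3: offset=0 len=5
Fragment 4: offset=13 len=2
Gaps: 5-8

Answer: 5-8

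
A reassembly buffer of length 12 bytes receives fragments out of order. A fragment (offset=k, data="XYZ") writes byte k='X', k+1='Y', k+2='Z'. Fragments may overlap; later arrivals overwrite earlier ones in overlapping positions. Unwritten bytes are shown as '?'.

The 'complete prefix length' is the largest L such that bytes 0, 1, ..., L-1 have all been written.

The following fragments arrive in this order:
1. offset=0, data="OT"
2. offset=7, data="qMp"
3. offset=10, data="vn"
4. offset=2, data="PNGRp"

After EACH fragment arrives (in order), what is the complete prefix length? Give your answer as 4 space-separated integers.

Fragment 1: offset=0 data="OT" -> buffer=OT?????????? -> prefix_len=2
Fragment 2: offset=7 data="qMp" -> buffer=OT?????qMp?? -> prefix_len=2
Fragment 3: offset=10 data="vn" -> buffer=OT?????qMpvn -> prefix_len=2
Fragment 4: offset=2 data="PNGRp" -> buffer=OTPNGRpqMpvn -> prefix_len=12

Answer: 2 2 2 12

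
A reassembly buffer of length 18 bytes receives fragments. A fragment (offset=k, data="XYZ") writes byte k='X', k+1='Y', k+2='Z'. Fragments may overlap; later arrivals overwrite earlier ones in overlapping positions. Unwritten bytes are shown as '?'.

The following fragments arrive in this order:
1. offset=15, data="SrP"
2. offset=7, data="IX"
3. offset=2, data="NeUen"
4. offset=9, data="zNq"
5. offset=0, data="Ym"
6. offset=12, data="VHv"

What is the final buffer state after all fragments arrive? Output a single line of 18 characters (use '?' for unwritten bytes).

Fragment 1: offset=15 data="SrP" -> buffer=???????????????SrP
Fragment 2: offset=7 data="IX" -> buffer=???????IX??????SrP
Fragment 3: offset=2 data="NeUen" -> buffer=??NeUenIX??????SrP
Fragment 4: offset=9 data="zNq" -> buffer=??NeUenIXzNq???SrP
Fragment 5: offset=0 data="Ym" -> buffer=YmNeUenIXzNq???SrP
Fragment 6: offset=12 data="VHv" -> buffer=YmNeUenIXzNqVHvSrP

Answer: YmNeUenIXzNqVHvSrP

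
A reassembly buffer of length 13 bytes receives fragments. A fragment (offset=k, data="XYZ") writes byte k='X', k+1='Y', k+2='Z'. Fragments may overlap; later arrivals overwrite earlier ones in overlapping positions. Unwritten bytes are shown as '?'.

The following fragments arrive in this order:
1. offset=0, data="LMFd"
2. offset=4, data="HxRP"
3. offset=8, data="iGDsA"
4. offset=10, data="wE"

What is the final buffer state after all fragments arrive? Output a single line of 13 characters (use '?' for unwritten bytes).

Fragment 1: offset=0 data="LMFd" -> buffer=LMFd?????????
Fragment 2: offset=4 data="HxRP" -> buffer=LMFdHxRP?????
Fragment 3: offset=8 data="iGDsA" -> buffer=LMFdHxRPiGDsA
Fragment 4: offset=10 data="wE" -> buffer=LMFdHxRPiGwEA

Answer: LMFdHxRPiGwEA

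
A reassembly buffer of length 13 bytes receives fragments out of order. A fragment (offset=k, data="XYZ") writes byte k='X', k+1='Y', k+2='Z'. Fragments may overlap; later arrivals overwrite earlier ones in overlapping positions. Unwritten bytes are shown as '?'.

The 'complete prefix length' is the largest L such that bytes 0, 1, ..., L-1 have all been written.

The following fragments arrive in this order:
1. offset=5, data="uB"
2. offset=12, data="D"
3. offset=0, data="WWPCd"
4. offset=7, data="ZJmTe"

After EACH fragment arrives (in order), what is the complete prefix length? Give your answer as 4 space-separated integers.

Fragment 1: offset=5 data="uB" -> buffer=?????uB?????? -> prefix_len=0
Fragment 2: offset=12 data="D" -> buffer=?????uB?????D -> prefix_len=0
Fragment 3: offset=0 data="WWPCd" -> buffer=WWPCduB?????D -> prefix_len=7
Fragment 4: offset=7 data="ZJmTe" -> buffer=WWPCduBZJmTeD -> prefix_len=13

Answer: 0 0 7 13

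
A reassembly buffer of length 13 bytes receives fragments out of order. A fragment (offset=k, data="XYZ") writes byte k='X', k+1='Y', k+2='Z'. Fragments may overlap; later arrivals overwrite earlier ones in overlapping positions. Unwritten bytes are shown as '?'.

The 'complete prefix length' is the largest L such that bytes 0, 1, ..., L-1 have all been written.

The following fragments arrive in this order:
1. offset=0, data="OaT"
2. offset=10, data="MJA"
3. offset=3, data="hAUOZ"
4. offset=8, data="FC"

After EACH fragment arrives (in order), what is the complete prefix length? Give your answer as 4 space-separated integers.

Fragment 1: offset=0 data="OaT" -> buffer=OaT?????????? -> prefix_len=3
Fragment 2: offset=10 data="MJA" -> buffer=OaT???????MJA -> prefix_len=3
Fragment 3: offset=3 data="hAUOZ" -> buffer=OaThAUOZ??MJA -> prefix_len=8
Fragment 4: offset=8 data="FC" -> buffer=OaThAUOZFCMJA -> prefix_len=13

Answer: 3 3 8 13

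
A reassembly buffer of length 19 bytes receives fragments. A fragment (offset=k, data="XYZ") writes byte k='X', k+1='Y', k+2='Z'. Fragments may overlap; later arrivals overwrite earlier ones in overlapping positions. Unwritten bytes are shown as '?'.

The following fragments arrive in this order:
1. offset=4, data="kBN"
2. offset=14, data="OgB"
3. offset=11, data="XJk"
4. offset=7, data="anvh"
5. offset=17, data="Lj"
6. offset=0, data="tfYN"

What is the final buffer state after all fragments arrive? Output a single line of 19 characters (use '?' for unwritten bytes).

Answer: tfYNkBNanvhXJkOgBLj

Derivation:
Fragment 1: offset=4 data="kBN" -> buffer=????kBN????????????
Fragment 2: offset=14 data="OgB" -> buffer=????kBN???????OgB??
Fragment 3: offset=11 data="XJk" -> buffer=????kBN????XJkOgB??
Fragment 4: offset=7 data="anvh" -> buffer=????kBNanvhXJkOgB??
Fragment 5: offset=17 data="Lj" -> buffer=????kBNanvhXJkOgBLj
Fragment 6: offset=0 data="tfYN" -> buffer=tfYNkBNanvhXJkOgBLj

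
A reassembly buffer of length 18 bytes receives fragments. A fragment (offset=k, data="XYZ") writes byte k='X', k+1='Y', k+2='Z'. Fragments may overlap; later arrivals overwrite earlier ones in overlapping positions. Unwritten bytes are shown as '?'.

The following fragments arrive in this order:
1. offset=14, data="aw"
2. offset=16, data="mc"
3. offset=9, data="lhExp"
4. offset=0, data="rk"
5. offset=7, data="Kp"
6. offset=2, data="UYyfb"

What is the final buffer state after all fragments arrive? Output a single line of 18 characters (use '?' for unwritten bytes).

Fragment 1: offset=14 data="aw" -> buffer=??????????????aw??
Fragment 2: offset=16 data="mc" -> buffer=??????????????awmc
Fragment 3: offset=9 data="lhExp" -> buffer=?????????lhExpawmc
Fragment 4: offset=0 data="rk" -> buffer=rk???????lhExpawmc
Fragment 5: offset=7 data="Kp" -> buffer=rk?????KplhExpawmc
Fragment 6: offset=2 data="UYyfb" -> buffer=rkUYyfbKplhExpawmc

Answer: rkUYyfbKplhExpawmc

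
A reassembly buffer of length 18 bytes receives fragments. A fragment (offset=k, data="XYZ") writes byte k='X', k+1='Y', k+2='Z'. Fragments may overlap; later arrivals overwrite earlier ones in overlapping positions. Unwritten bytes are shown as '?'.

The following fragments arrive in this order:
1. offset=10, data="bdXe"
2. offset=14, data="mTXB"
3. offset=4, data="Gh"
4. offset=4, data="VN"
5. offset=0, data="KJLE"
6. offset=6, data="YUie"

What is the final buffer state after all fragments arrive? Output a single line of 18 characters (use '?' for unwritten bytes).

Answer: KJLEVNYUiebdXemTXB

Derivation:
Fragment 1: offset=10 data="bdXe" -> buffer=??????????bdXe????
Fragment 2: offset=14 data="mTXB" -> buffer=??????????bdXemTXB
Fragment 3: offset=4 data="Gh" -> buffer=????Gh????bdXemTXB
Fragment 4: offset=4 data="VN" -> buffer=????VN????bdXemTXB
Fragment 5: offset=0 data="KJLE" -> buffer=KJLEVN????bdXemTXB
Fragment 6: offset=6 data="YUie" -> buffer=KJLEVNYUiebdXemTXB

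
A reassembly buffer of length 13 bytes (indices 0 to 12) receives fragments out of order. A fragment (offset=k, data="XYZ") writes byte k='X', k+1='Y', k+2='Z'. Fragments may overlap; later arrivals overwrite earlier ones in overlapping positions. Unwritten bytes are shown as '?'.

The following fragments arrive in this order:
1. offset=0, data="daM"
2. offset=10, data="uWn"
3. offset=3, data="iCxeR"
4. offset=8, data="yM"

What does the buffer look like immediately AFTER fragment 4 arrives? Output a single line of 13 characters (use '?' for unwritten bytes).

Fragment 1: offset=0 data="daM" -> buffer=daM??????????
Fragment 2: offset=10 data="uWn" -> buffer=daM???????uWn
Fragment 3: offset=3 data="iCxeR" -> buffer=daMiCxeR??uWn
Fragment 4: offset=8 data="yM" -> buffer=daMiCxeRyMuWn

Answer: daMiCxeRyMuWn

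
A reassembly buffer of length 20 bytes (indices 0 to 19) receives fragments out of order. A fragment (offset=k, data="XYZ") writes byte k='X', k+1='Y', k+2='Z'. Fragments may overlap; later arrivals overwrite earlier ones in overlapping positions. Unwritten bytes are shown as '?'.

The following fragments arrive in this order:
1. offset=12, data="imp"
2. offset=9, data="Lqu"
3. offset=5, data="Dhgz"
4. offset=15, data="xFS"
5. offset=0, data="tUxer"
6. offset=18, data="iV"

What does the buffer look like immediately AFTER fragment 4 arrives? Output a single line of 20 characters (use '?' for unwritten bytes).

Fragment 1: offset=12 data="imp" -> buffer=????????????imp?????
Fragment 2: offset=9 data="Lqu" -> buffer=?????????Lquimp?????
Fragment 3: offset=5 data="Dhgz" -> buffer=?????DhgzLquimp?????
Fragment 4: offset=15 data="xFS" -> buffer=?????DhgzLquimpxFS??

Answer: ?????DhgzLquimpxFS??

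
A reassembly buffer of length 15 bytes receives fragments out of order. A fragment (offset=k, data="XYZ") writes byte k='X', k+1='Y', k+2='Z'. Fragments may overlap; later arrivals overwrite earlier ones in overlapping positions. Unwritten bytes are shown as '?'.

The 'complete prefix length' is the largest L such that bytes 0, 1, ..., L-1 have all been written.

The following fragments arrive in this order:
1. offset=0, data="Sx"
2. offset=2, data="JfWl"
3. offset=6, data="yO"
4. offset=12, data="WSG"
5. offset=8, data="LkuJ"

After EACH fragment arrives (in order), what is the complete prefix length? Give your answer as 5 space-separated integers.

Answer: 2 6 8 8 15

Derivation:
Fragment 1: offset=0 data="Sx" -> buffer=Sx????????????? -> prefix_len=2
Fragment 2: offset=2 data="JfWl" -> buffer=SxJfWl????????? -> prefix_len=6
Fragment 3: offset=6 data="yO" -> buffer=SxJfWlyO??????? -> prefix_len=8
Fragment 4: offset=12 data="WSG" -> buffer=SxJfWlyO????WSG -> prefix_len=8
Fragment 5: offset=8 data="LkuJ" -> buffer=SxJfWlyOLkuJWSG -> prefix_len=15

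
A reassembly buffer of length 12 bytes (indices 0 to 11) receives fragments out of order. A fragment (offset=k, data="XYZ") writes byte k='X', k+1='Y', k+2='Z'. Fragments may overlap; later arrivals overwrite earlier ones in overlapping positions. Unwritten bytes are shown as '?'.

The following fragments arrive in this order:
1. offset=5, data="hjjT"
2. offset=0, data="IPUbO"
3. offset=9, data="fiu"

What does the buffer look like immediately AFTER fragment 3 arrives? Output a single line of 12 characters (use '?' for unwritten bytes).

Fragment 1: offset=5 data="hjjT" -> buffer=?????hjjT???
Fragment 2: offset=0 data="IPUbO" -> buffer=IPUbOhjjT???
Fragment 3: offset=9 data="fiu" -> buffer=IPUbOhjjTfiu

Answer: IPUbOhjjTfiu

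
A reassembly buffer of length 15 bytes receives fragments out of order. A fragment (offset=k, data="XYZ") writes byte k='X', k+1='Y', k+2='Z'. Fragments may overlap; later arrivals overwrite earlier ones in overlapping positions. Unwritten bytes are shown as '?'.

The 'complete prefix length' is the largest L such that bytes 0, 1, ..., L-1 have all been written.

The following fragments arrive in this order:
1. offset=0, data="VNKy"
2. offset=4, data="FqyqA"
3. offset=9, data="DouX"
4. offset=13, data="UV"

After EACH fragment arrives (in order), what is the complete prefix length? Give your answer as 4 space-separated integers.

Answer: 4 9 13 15

Derivation:
Fragment 1: offset=0 data="VNKy" -> buffer=VNKy??????????? -> prefix_len=4
Fragment 2: offset=4 data="FqyqA" -> buffer=VNKyFqyqA?????? -> prefix_len=9
Fragment 3: offset=9 data="DouX" -> buffer=VNKyFqyqADouX?? -> prefix_len=13
Fragment 4: offset=13 data="UV" -> buffer=VNKyFqyqADouXUV -> prefix_len=15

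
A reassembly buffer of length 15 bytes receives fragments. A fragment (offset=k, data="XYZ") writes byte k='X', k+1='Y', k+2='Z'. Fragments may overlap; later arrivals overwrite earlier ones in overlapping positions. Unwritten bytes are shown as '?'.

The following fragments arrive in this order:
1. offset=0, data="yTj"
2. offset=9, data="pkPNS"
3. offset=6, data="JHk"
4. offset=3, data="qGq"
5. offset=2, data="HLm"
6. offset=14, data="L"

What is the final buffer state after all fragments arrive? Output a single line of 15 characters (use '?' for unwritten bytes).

Answer: yTHLmqJHkpkPNSL

Derivation:
Fragment 1: offset=0 data="yTj" -> buffer=yTj????????????
Fragment 2: offset=9 data="pkPNS" -> buffer=yTj??????pkPNS?
Fragment 3: offset=6 data="JHk" -> buffer=yTj???JHkpkPNS?
Fragment 4: offset=3 data="qGq" -> buffer=yTjqGqJHkpkPNS?
Fragment 5: offset=2 data="HLm" -> buffer=yTHLmqJHkpkPNS?
Fragment 6: offset=14 data="L" -> buffer=yTHLmqJHkpkPNSL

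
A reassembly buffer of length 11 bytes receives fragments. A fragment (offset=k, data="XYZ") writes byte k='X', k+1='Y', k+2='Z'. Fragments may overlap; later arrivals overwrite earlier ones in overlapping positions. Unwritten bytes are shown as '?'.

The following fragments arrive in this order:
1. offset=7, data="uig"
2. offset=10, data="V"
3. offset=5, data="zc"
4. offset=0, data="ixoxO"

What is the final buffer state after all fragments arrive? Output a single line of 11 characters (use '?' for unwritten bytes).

Fragment 1: offset=7 data="uig" -> buffer=???????uig?
Fragment 2: offset=10 data="V" -> buffer=???????uigV
Fragment 3: offset=5 data="zc" -> buffer=?????zcuigV
Fragment 4: offset=0 data="ixoxO" -> buffer=ixoxOzcuigV

Answer: ixoxOzcuigV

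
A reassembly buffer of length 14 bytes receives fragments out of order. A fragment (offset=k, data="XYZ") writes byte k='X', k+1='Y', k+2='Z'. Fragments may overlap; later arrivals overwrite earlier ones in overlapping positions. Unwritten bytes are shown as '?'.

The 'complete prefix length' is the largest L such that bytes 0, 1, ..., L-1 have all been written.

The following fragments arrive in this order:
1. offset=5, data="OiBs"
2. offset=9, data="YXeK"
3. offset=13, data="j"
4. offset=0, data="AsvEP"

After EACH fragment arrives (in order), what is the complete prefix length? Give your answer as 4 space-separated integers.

Answer: 0 0 0 14

Derivation:
Fragment 1: offset=5 data="OiBs" -> buffer=?????OiBs????? -> prefix_len=0
Fragment 2: offset=9 data="YXeK" -> buffer=?????OiBsYXeK? -> prefix_len=0
Fragment 3: offset=13 data="j" -> buffer=?????OiBsYXeKj -> prefix_len=0
Fragment 4: offset=0 data="AsvEP" -> buffer=AsvEPOiBsYXeKj -> prefix_len=14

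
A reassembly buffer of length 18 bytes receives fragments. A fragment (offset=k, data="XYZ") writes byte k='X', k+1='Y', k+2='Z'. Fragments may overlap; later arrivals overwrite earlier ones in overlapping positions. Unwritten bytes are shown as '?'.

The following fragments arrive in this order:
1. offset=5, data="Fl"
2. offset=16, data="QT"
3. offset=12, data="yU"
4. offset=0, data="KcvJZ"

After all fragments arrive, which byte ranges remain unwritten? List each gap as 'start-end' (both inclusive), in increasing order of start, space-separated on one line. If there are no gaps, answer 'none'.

Fragment 1: offset=5 len=2
Fragment 2: offset=16 len=2
Fragment 3: offset=12 len=2
Fragment 4: offset=0 len=5
Gaps: 7-11 14-15

Answer: 7-11 14-15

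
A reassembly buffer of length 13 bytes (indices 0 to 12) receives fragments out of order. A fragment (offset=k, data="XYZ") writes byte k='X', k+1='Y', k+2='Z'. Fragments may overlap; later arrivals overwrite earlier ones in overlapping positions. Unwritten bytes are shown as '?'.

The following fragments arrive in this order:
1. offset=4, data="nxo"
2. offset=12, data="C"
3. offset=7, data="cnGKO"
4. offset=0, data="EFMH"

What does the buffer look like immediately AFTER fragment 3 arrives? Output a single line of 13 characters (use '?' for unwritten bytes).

Answer: ????nxocnGKOC

Derivation:
Fragment 1: offset=4 data="nxo" -> buffer=????nxo??????
Fragment 2: offset=12 data="C" -> buffer=????nxo?????C
Fragment 3: offset=7 data="cnGKO" -> buffer=????nxocnGKOC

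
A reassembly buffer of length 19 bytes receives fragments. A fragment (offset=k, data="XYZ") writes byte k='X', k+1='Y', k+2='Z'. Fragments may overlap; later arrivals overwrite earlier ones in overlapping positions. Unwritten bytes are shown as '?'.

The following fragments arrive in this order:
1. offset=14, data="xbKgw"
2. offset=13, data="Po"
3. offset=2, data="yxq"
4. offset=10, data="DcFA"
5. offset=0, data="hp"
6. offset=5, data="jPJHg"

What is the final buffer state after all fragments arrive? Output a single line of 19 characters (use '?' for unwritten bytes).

Fragment 1: offset=14 data="xbKgw" -> buffer=??????????????xbKgw
Fragment 2: offset=13 data="Po" -> buffer=?????????????PobKgw
Fragment 3: offset=2 data="yxq" -> buffer=??yxq????????PobKgw
Fragment 4: offset=10 data="DcFA" -> buffer=??yxq?????DcFAobKgw
Fragment 5: offset=0 data="hp" -> buffer=hpyxq?????DcFAobKgw
Fragment 6: offset=5 data="jPJHg" -> buffer=hpyxqjPJHgDcFAobKgw

Answer: hpyxqjPJHgDcFAobKgw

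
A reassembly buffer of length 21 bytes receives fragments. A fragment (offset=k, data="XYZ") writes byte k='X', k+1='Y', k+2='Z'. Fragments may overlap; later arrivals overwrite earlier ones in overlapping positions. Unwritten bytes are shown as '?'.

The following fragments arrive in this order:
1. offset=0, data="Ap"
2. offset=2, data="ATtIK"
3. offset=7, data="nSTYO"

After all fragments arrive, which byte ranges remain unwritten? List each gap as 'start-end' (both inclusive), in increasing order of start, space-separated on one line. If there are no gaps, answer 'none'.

Fragment 1: offset=0 len=2
Fragment 2: offset=2 len=5
Fragment 3: offset=7 len=5
Gaps: 12-20

Answer: 12-20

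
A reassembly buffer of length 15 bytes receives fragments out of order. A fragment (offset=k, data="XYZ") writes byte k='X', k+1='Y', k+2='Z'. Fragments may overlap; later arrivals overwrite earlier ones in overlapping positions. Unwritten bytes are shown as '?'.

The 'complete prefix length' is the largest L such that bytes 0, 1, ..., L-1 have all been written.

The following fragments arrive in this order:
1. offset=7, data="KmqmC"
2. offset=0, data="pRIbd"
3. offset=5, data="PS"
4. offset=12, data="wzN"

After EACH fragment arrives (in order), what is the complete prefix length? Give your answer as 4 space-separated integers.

Fragment 1: offset=7 data="KmqmC" -> buffer=???????KmqmC??? -> prefix_len=0
Fragment 2: offset=0 data="pRIbd" -> buffer=pRIbd??KmqmC??? -> prefix_len=5
Fragment 3: offset=5 data="PS" -> buffer=pRIbdPSKmqmC??? -> prefix_len=12
Fragment 4: offset=12 data="wzN" -> buffer=pRIbdPSKmqmCwzN -> prefix_len=15

Answer: 0 5 12 15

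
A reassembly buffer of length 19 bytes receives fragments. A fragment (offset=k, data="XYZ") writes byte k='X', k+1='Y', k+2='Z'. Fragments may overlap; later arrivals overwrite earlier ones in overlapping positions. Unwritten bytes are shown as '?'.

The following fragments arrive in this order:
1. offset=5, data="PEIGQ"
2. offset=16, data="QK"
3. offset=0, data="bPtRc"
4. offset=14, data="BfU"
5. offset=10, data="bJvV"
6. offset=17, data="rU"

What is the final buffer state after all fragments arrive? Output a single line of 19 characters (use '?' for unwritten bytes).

Fragment 1: offset=5 data="PEIGQ" -> buffer=?????PEIGQ?????????
Fragment 2: offset=16 data="QK" -> buffer=?????PEIGQ??????QK?
Fragment 3: offset=0 data="bPtRc" -> buffer=bPtRcPEIGQ??????QK?
Fragment 4: offset=14 data="BfU" -> buffer=bPtRcPEIGQ????BfUK?
Fragment 5: offset=10 data="bJvV" -> buffer=bPtRcPEIGQbJvVBfUK?
Fragment 6: offset=17 data="rU" -> buffer=bPtRcPEIGQbJvVBfUrU

Answer: bPtRcPEIGQbJvVBfUrU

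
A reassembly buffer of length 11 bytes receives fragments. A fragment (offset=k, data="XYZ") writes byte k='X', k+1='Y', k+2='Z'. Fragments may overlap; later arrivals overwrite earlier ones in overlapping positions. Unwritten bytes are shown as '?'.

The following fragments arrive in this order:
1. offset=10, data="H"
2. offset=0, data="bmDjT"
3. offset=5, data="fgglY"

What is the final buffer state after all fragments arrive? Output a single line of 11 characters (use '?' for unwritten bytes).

Answer: bmDjTfgglYH

Derivation:
Fragment 1: offset=10 data="H" -> buffer=??????????H
Fragment 2: offset=0 data="bmDjT" -> buffer=bmDjT?????H
Fragment 3: offset=5 data="fgglY" -> buffer=bmDjTfgglYH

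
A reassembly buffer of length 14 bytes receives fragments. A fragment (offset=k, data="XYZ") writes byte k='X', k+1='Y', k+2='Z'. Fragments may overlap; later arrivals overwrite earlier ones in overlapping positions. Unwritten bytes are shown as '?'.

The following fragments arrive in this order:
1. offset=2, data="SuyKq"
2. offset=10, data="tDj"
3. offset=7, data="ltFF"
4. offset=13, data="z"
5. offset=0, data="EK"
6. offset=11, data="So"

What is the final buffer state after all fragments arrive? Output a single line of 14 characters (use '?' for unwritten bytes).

Fragment 1: offset=2 data="SuyKq" -> buffer=??SuyKq???????
Fragment 2: offset=10 data="tDj" -> buffer=??SuyKq???tDj?
Fragment 3: offset=7 data="ltFF" -> buffer=??SuyKqltFFDj?
Fragment 4: offset=13 data="z" -> buffer=??SuyKqltFFDjz
Fragment 5: offset=0 data="EK" -> buffer=EKSuyKqltFFDjz
Fragment 6: offset=11 data="So" -> buffer=EKSuyKqltFFSoz

Answer: EKSuyKqltFFSoz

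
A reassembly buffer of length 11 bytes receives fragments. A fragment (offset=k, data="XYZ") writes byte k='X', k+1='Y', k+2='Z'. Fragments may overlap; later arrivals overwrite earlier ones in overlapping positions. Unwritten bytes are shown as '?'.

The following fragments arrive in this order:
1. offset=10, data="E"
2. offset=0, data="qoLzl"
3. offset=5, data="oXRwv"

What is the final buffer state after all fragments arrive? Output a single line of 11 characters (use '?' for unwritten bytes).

Fragment 1: offset=10 data="E" -> buffer=??????????E
Fragment 2: offset=0 data="qoLzl" -> buffer=qoLzl?????E
Fragment 3: offset=5 data="oXRwv" -> buffer=qoLzloXRwvE

Answer: qoLzloXRwvE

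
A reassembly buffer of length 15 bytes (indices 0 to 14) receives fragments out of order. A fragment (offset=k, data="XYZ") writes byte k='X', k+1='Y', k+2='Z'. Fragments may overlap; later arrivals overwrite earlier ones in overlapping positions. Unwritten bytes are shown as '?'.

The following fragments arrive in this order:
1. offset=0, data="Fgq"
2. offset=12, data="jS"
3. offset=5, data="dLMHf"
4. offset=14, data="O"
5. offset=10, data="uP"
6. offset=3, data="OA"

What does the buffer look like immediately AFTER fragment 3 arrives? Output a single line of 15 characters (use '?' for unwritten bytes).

Fragment 1: offset=0 data="Fgq" -> buffer=Fgq????????????
Fragment 2: offset=12 data="jS" -> buffer=Fgq?????????jS?
Fragment 3: offset=5 data="dLMHf" -> buffer=Fgq??dLMHf??jS?

Answer: Fgq??dLMHf??jS?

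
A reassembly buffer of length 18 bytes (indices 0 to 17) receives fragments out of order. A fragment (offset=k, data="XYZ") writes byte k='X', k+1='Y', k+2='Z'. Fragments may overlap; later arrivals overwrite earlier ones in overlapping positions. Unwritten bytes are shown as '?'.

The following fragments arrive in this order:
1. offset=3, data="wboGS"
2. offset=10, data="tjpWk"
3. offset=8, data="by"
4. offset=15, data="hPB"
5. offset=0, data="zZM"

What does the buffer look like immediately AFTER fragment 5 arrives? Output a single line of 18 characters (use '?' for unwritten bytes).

Answer: zZMwboGSbytjpWkhPB

Derivation:
Fragment 1: offset=3 data="wboGS" -> buffer=???wboGS??????????
Fragment 2: offset=10 data="tjpWk" -> buffer=???wboGS??tjpWk???
Fragment 3: offset=8 data="by" -> buffer=???wboGSbytjpWk???
Fragment 4: offset=15 data="hPB" -> buffer=???wboGSbytjpWkhPB
Fragment 5: offset=0 data="zZM" -> buffer=zZMwboGSbytjpWkhPB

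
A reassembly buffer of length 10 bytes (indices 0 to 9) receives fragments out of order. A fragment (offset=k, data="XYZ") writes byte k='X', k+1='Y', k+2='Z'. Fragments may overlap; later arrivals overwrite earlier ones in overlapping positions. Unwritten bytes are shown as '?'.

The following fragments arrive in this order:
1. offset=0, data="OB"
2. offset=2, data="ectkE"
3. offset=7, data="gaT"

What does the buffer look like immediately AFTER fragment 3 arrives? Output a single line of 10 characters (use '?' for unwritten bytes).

Answer: OBectkEgaT

Derivation:
Fragment 1: offset=0 data="OB" -> buffer=OB????????
Fragment 2: offset=2 data="ectkE" -> buffer=OBectkE???
Fragment 3: offset=7 data="gaT" -> buffer=OBectkEgaT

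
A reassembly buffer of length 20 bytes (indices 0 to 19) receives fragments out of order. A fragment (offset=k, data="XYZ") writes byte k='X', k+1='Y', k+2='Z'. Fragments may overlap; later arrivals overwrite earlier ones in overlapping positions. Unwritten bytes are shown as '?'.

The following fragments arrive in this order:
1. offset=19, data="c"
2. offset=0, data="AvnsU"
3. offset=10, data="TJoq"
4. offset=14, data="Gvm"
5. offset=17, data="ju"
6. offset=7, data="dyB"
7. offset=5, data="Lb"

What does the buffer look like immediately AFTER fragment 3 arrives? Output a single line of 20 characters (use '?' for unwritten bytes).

Answer: AvnsU?????TJoq?????c

Derivation:
Fragment 1: offset=19 data="c" -> buffer=???????????????????c
Fragment 2: offset=0 data="AvnsU" -> buffer=AvnsU??????????????c
Fragment 3: offset=10 data="TJoq" -> buffer=AvnsU?????TJoq?????c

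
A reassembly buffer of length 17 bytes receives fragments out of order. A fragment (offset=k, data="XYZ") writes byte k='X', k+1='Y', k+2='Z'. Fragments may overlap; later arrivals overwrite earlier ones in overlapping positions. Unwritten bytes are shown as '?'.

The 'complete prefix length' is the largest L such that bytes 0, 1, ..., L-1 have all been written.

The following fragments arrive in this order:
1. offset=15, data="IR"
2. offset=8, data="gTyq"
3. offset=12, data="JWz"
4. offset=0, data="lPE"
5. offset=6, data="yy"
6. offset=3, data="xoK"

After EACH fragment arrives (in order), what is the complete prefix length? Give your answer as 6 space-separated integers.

Answer: 0 0 0 3 3 17

Derivation:
Fragment 1: offset=15 data="IR" -> buffer=???????????????IR -> prefix_len=0
Fragment 2: offset=8 data="gTyq" -> buffer=????????gTyq???IR -> prefix_len=0
Fragment 3: offset=12 data="JWz" -> buffer=????????gTyqJWzIR -> prefix_len=0
Fragment 4: offset=0 data="lPE" -> buffer=lPE?????gTyqJWzIR -> prefix_len=3
Fragment 5: offset=6 data="yy" -> buffer=lPE???yygTyqJWzIR -> prefix_len=3
Fragment 6: offset=3 data="xoK" -> buffer=lPExoKyygTyqJWzIR -> prefix_len=17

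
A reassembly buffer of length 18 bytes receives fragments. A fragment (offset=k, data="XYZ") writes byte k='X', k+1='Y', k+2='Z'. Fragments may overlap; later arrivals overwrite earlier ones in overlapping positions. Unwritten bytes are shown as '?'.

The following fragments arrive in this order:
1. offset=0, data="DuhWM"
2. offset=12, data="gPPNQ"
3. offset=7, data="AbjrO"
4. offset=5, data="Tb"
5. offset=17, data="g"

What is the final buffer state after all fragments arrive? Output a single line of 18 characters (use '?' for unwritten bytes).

Fragment 1: offset=0 data="DuhWM" -> buffer=DuhWM?????????????
Fragment 2: offset=12 data="gPPNQ" -> buffer=DuhWM???????gPPNQ?
Fragment 3: offset=7 data="AbjrO" -> buffer=DuhWM??AbjrOgPPNQ?
Fragment 4: offset=5 data="Tb" -> buffer=DuhWMTbAbjrOgPPNQ?
Fragment 5: offset=17 data="g" -> buffer=DuhWMTbAbjrOgPPNQg

Answer: DuhWMTbAbjrOgPPNQg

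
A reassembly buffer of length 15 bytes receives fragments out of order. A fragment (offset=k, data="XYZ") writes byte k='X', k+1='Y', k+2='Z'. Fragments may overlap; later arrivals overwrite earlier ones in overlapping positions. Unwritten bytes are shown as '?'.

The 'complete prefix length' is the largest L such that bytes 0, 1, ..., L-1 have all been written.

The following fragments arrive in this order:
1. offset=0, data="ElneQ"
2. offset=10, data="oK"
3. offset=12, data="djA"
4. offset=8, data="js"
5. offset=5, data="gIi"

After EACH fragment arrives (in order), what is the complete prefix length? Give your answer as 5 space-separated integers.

Answer: 5 5 5 5 15

Derivation:
Fragment 1: offset=0 data="ElneQ" -> buffer=ElneQ?????????? -> prefix_len=5
Fragment 2: offset=10 data="oK" -> buffer=ElneQ?????oK??? -> prefix_len=5
Fragment 3: offset=12 data="djA" -> buffer=ElneQ?????oKdjA -> prefix_len=5
Fragment 4: offset=8 data="js" -> buffer=ElneQ???jsoKdjA -> prefix_len=5
Fragment 5: offset=5 data="gIi" -> buffer=ElneQgIijsoKdjA -> prefix_len=15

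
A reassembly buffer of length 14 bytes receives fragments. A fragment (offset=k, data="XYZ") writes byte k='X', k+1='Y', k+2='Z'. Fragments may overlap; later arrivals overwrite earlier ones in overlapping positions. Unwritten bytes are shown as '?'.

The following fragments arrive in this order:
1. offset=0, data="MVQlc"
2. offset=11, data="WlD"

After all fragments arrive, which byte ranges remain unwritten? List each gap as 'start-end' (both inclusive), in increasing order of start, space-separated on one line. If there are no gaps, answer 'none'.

Answer: 5-10

Derivation:
Fragment 1: offset=0 len=5
Fragment 2: offset=11 len=3
Gaps: 5-10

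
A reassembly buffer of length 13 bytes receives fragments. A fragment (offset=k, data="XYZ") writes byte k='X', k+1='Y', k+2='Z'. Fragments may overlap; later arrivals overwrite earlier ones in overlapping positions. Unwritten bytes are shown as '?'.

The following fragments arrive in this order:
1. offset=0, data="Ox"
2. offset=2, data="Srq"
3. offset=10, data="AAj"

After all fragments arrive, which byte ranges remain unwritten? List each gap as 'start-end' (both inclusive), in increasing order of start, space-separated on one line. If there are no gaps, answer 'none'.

Answer: 5-9

Derivation:
Fragment 1: offset=0 len=2
Fragment 2: offset=2 len=3
Fragment 3: offset=10 len=3
Gaps: 5-9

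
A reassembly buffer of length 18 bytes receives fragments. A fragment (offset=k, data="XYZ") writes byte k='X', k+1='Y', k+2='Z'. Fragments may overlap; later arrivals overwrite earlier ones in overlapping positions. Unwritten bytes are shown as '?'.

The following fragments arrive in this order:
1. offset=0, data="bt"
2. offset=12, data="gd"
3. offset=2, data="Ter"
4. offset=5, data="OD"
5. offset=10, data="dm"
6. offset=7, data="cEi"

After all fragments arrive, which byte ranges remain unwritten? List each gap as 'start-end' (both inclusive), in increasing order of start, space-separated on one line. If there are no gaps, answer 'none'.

Answer: 14-17

Derivation:
Fragment 1: offset=0 len=2
Fragment 2: offset=12 len=2
Fragment 3: offset=2 len=3
Fragment 4: offset=5 len=2
Fragment 5: offset=10 len=2
Fragment 6: offset=7 len=3
Gaps: 14-17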